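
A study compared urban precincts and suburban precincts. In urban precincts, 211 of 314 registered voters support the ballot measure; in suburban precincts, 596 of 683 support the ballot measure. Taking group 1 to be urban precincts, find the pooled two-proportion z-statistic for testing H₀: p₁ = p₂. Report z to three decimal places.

p̂₁ = 211/314 = 0.67197, p̂₂ = 596/683 = 0.87262.
Pooled p̂ = (211+596)/(314+683) = 807/997 = 0.80943.
Pooled SE = √[0.1542541·0.00464884] ≈ 0.026779.
z = (p̂₁ − p̂₂)/SE = (0.67197 − 0.87262)/0.026779 = -0.20065/0.026779 = -7.493.

z = -7.493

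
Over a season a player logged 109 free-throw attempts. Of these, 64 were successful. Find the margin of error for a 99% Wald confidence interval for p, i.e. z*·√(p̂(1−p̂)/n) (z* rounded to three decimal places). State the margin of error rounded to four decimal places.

ME = 0.1215

The sample proportion is 64/109 = 0.58716.
SE(p̂) = √(0.58716·0.41284/109) = 0.047158.
z* = 2.576 at the 99% level.
So ME = 0.1215.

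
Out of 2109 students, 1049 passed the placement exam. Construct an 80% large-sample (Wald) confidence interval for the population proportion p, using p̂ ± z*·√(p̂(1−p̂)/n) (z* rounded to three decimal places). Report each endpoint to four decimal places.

(0.4834, 0.5113)

The sample proportion is 1049/2109 = 0.49739.
SE = √(p̂(1−p̂)/n) = √(0.249993/2109) = 0.010887.
For 80% confidence, z* = 1.282.
Margin = 1.282·0.010887 = 0.01396.
So the interval runs from 0.4834 to 0.5113.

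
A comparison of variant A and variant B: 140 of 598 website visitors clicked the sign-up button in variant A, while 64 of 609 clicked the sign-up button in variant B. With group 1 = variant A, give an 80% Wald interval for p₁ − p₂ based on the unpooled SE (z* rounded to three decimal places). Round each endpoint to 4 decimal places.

(0.1017, 0.1563)

p̂₁ = 0.23411, p̂₂ = 0.10509, so the observed difference is 0.12902.
SE = √(0.000299840 + 0.000154427) = √0.000454267 = 0.021314.
The 80% critical value is z* = 1.282. Margin = 1.282·0.021314 = 0.02732.
Interval: 0.12902 ± 0.02732 → (0.1017, 0.1563).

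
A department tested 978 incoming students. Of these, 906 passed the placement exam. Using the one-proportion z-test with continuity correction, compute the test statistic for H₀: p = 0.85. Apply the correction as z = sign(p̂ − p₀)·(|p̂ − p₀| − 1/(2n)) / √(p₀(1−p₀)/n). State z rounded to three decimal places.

Sample proportion p̂ = 906/978 = 0.92638. p̂ − p₀ = 0.076380.
Continuity correction 1/(2n) = 1/1956 = 0.000511.
Corrected numerator: |0.076380| − 0.000511 = 0.075869.
SE₀ = √(0.85·0.15/978) = 0.011418.
z = (+)0.075869/0.011418 = 6.645.

z = 6.645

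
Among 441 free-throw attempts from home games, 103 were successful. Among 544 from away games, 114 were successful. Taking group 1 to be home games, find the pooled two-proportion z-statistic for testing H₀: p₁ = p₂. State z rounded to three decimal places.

z = 0.904

Sample proportions: p̂₁ = 103/441 = 0.23356 and p̂₂ = 114/544 = 0.20956.
Pooling: p̂ = 217/985 = 0.22030.
SE = √[p̂(1−p̂)(1/n₁+1/n₂)] = √[0.22030·0.77970·(1/441+1/544)] ≈ 0.026557.
z = 0.02400/0.026557 = 0.904.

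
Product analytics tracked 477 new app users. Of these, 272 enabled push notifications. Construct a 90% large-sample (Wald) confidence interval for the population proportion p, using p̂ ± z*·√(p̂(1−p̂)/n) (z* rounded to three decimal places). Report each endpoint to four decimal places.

p̂ = 272/477 = 0.57023.
SE = √(p̂(1−p̂)/n) = √(0.245068/477) = 0.022666.
For 90% confidence, z* = 1.645.
Margin = 1.645·0.022666 = 0.03729.
So the interval runs from 0.5329 to 0.6075.

(0.5329, 0.6075)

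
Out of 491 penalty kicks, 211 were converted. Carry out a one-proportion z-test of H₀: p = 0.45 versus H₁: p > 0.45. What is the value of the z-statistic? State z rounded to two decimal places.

The sample proportion is 211/491 = 0.42974.
Under H₀, SE = √(p₀(1−p₀)/n) = √(0.45·0.55/491) = √0.000504073 = 0.022452.
Test statistic: z = -0.02026/0.022452 = -0.90.

z = -0.90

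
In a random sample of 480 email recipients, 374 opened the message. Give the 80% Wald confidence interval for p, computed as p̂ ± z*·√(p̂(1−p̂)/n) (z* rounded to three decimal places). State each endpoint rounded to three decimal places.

(0.755, 0.803)

p̂ = 374/480 = 0.77917.
SE = √(p̂(1−p̂)/n) = √(0.172066/480) = 0.018933.
z* = 1.282 at the 80% level.
Margin = 1.282·0.018933 = 0.02427.
So the interval runs from 0.755 to 0.803.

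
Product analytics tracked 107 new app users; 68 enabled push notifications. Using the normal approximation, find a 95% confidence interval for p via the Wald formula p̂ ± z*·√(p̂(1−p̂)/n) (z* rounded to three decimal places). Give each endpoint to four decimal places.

(0.5443, 0.7267)

Sample proportion p̂ = 68/107 = 0.63551.
SE(p̂) = √(0.63551·0.36449/107) = 0.046528.
z* = 1.960 at the 95% level.
Margin = 1.960·0.046528 = 0.09119.
CI: 0.63551 ± 0.09119 = (0.5443, 0.7267).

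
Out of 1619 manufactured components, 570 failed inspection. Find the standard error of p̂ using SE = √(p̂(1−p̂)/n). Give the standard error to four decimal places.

The sample proportion is 570/1619 = 0.35207.
p̂(1−p̂) = 0.35207·0.64793 = 0.228117.
SE = √(0.228117/1619) = 0.0119.

SE = 0.0119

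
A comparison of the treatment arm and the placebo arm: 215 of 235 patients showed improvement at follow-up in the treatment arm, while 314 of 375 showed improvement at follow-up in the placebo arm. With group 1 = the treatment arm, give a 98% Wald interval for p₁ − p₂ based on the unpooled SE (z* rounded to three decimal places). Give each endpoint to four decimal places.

(0.0163, 0.1389)

p̂₁ = 0.91489, p̂₂ = 0.83733, so the observed difference is 0.07756.
Unpooled SE = √(p̂₁(1−p̂₁)/n₁ + p̂₂(1−p̂₂)/n₂) = √(0.000331333 + 0.000363217) = 0.026354.
For 98% confidence, z* = 2.326. Margin = 2.326·0.026354 = 0.06130.
So the interval runs from 0.0163 to 0.1389.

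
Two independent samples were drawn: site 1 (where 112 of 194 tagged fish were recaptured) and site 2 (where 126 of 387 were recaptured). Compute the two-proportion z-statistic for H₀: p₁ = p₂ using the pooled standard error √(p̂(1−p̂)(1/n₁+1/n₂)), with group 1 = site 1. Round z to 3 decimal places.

z = 5.819

p̂₁ = 112/194 = 0.57732, p̂₂ = 126/387 = 0.32558.
Pooling: p̂ = 238/581 = 0.40964.
SE = √[p̂(1−p̂)(1/n₁+1/n₂)] = √[0.40964·0.59036·(1/194+1/387)] ≈ 0.043260.
z = (p̂₁ − p̂₂)/SE = (0.57732 − 0.32558)/0.043260 = 0.25174/0.043260 = 5.819.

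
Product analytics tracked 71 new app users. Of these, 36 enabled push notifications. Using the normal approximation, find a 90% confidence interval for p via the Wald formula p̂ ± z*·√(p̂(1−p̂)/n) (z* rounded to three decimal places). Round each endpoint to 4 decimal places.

p̂ = 36/71 = 0.50704.
Standard error of p̂: √(0.249950/71) = √0.003520428 = 0.059333.
z* = 1.645 at the 90% level.
Margin = 1.645·0.059333 = 0.09760.
CI: 0.50704 ± 0.09760 = (0.4094, 0.6046).

(0.4094, 0.6046)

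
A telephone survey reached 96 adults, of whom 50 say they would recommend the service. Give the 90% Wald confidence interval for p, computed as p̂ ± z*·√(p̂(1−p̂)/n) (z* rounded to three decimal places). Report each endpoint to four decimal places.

With x = 50 successes in n = 96, p̂ = 0.52083.
SE(p̂) = √(0.52083·0.47917/96) = 0.050987.
z* = 1.645 at the 90% level.
Margin of error: 1.645 × 0.050987 = 0.08387.
CI: 0.52083 ± 0.08387 = (0.4370, 0.6047).

(0.4370, 0.6047)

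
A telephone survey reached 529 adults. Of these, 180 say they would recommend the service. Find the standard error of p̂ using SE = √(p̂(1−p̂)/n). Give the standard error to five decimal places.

With x = 180 successes in n = 529, p̂ = 0.34026.
p̂(1−p̂) = 0.34026·0.65974 = 0.224483.
SE = √(0.224483/529) = √0.000424353 = 0.02060.

SE = 0.02060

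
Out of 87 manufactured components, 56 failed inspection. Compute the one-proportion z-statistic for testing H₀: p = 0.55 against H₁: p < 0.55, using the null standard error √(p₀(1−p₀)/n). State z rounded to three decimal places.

z = 1.756

p̂ = 56/87 = 0.64368.
SE₀ = √(0.55·0.45/87) = 0.053337.
z = (p̂ − p₀)/SE = (0.64368 − 0.55)/0.053337 = 1.756.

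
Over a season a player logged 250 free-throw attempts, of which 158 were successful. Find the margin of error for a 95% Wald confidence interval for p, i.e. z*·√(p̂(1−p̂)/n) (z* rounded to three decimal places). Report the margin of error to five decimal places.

Sample proportion p̂ = 158/250 = 0.63200.
SE(p̂) = √(0.63200·0.36800/250) = 0.030501.
For 95% confidence, z* = 1.960.
ME = 1.960·0.030501 = 0.05978.

ME = 0.05978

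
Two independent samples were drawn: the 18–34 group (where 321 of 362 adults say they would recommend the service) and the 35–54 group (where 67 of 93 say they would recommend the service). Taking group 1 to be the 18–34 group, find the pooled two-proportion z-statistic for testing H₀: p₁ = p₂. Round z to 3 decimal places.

Sample proportions: p̂₁ = 321/362 = 0.88674 and p̂₂ = 67/93 = 0.72043.
Pooling: p̂ = 388/455 = 0.85275.
SE = √[p̂(1−p̂)(1/n₁+1/n₂)] = √[0.85275·0.14725·(1/362+1/93)] ≈ 0.041196.
z = (p̂₁ − p̂₂)/SE = (0.88674 − 0.72043)/0.041196 = 0.16631/0.041196 = 4.037.

z = 4.037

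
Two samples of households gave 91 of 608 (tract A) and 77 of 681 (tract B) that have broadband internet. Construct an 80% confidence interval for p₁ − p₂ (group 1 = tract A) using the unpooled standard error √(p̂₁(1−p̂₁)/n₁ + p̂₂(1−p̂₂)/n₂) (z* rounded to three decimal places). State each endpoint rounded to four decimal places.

(0.0124, 0.0608)

p̂₁ = 0.14967, p̂₂ = 0.11307, so the observed difference is 0.03660.
SE = √(0.000209325 + 0.000147261) = √0.000356586 = 0.018883.
For 80% confidence, z* = 1.282. Margin = 1.282·0.018883 = 0.02421.
CI: 0.03660 ± 0.02421 = (0.0124, 0.0608).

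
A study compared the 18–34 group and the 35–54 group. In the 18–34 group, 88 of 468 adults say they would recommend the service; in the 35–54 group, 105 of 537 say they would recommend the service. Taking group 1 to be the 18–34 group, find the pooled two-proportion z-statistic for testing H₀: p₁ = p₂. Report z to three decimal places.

Sample proportions: p̂₁ = 88/468 = 0.18803 and p̂₂ = 105/537 = 0.19553.
Pooled p̂ = (88+105)/(468+537) = 193/1005 = 0.19204.
Pooled SE = √[0.1551605·0.00399895] ≈ 0.024909.
z = (p̂₁ − p̂₂)/SE = (0.18803 − 0.19553)/0.024909 = -0.00750/0.024909 = -0.301.

z = -0.301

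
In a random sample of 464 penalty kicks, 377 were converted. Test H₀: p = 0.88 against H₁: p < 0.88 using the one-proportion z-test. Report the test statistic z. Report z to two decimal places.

Sample proportion p̂ = 377/464 = 0.81250.
Under H₀, SE = √(p₀(1−p₀)/n) = √(0.88·0.12/464) = √0.000227586 = 0.015086.
z = (0.81250 − 0.88)/0.015086 = -0.06750/0.015086 = -4.47.

z = -4.47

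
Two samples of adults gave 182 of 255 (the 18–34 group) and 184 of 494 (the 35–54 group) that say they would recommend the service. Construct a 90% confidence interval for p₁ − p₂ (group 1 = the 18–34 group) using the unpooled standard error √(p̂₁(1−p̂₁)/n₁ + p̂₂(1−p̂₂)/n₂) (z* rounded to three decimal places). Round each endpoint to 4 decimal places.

(0.2825, 0.4000)

p̂₁ = 0.71373, p̂₂ = 0.37247, so the observed difference is 0.34126.
Unpooled SE = √(p̂₁(1−p̂₁)/n₁ + p̂₂(1−p̂₂)/n₂) = √(0.000801260 + 0.000473150) = 0.035699.
z* = 1.645 at the 90% level. Margin = 1.645·0.035699 = 0.05872.
CI: 0.34126 ± 0.05872 = (0.2825, 0.4000).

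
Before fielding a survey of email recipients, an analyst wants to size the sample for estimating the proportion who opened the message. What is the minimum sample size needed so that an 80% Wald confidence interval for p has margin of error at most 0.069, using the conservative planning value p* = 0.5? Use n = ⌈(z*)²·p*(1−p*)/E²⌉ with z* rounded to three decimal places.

n = 87

z* = 1.282 at the 80% level.
p*(1−p*) = 0.50·0.50 = 0.2500.
Required n before rounding: 1.643524 × 0.2500 / 0.069² = 86.301.
⌈86.301⌉ = 87.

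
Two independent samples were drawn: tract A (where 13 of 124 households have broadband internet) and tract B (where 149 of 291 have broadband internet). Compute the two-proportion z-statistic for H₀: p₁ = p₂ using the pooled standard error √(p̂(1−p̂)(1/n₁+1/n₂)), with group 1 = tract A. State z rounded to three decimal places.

z = -7.783

Sample proportions: p̂₁ = 13/124 = 0.10484 and p̂₂ = 149/291 = 0.51203.
Pooling: p̂ = 162/415 = 0.39036.
Pooled SE = √[0.2379794·0.01150094] ≈ 0.052316.
z = (p̂₁ − p̂₂)/SE = (0.10484 − 0.51203)/0.052316 = -0.40719/0.052316 = -7.783.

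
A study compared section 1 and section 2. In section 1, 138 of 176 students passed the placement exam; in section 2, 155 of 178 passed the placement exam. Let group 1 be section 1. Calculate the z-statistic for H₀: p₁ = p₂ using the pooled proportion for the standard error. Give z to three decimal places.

z = -2.160

p̂₁ = 138/176 = 0.78409, p̂₂ = 155/178 = 0.87079.
Pooled p̂ = (138+155)/(176+178) = 293/354 = 0.82768.
Pooled SE = √[0.1426234·0.01129980] ≈ 0.040145.
z = (p̂₁ − p̂₂)/SE = (0.78409 − 0.87079)/0.040145 = -0.08670/0.040145 = -2.160.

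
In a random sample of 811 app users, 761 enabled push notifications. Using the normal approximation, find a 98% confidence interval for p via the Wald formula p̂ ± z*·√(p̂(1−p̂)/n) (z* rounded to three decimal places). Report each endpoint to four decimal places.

(0.9187, 0.9580)

The sample proportion is 761/811 = 0.93835.
SE = √(p̂(1−p̂)/n) = √(0.057851/811) = 0.008446.
z* = 2.326 at the 98% level.
Margin of error: 2.326 × 0.008446 = 0.01965.
So the interval runs from 0.9187 to 0.9580.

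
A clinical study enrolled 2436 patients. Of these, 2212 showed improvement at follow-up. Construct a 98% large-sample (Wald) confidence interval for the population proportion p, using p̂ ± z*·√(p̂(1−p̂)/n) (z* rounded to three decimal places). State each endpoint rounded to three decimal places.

(0.894, 0.922)

p̂ = 2212/2436 = 0.90805.
Standard error of p̂: √(0.083498/2436) = √0.000034277 = 0.005855.
For 98% confidence, z* = 2.326.
Margin of error: 2.326 × 0.005855 = 0.01362.
Interval: 0.90805 ± 0.01362 → (0.894, 0.922).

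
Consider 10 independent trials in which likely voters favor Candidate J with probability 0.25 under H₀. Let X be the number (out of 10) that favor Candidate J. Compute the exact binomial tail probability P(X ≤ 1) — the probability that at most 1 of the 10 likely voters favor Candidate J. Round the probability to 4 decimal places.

P = 0.2440

X ~ Binomial(n=10, p=0.25).
P(X ≤ 1) = C(10,0)·0.25^0·0.75^10 + C(10,1)·0.25^1·0.75^9.
= 0.056314 + 0.187712 = 0.2440.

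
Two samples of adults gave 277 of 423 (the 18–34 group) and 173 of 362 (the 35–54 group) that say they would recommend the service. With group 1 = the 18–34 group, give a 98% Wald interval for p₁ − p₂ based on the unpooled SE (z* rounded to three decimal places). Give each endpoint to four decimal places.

p̂₁ = 0.65485, p̂₂ = 0.47790, so the observed difference is 0.17695.
SE = √(0.000534332 + 0.000689259) = √0.001223591 = 0.034980.
The 98% critical value is z* = 2.326. Margin of error = 0.08136.
So the interval runs from 0.0956 to 0.2583.

(0.0956, 0.2583)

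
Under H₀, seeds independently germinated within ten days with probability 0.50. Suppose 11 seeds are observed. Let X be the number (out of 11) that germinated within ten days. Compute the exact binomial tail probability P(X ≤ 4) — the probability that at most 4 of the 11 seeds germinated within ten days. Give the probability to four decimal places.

X is binomial with n = 11 and p = 0.50.
P(X ≤ 4) = Σ_{j=0}^{4} C(11,j)·0.50^j·0.50^{11−j}.
= 0.000488 + 0.005371 + 0.026855 + 0.080566 + 0.161133 = 0.2744.

P = 0.2744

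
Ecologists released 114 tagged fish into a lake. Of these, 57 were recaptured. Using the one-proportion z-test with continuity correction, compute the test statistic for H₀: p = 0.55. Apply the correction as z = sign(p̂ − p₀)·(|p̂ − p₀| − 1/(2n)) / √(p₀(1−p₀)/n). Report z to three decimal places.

p̂ = 57/114 = 0.50000. p̂ − p₀ = -0.050000.
1/(2n) = 0.004386.
Corrected numerator: |-0.050000| − 0.004386 = 0.045614.
Null standard error: √(0.55·0.45/114) = √0.002171053 = 0.046595.
z = −0.045614/0.046595 = -0.979.

z = -0.979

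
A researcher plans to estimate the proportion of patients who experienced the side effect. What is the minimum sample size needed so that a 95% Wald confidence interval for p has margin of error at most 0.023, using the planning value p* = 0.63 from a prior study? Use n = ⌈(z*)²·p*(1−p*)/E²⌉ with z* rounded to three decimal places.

n = 1693

For 95% confidence, z* = 1.960.
p*(1−p*) = 0.2331.
Required n before rounding: 3.841600 × 0.2331 / 0.023² = 1692.773.
Rounding up, n = 1693.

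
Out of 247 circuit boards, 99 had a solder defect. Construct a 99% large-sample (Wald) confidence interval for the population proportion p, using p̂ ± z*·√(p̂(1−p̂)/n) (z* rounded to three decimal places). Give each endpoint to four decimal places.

With x = 99 successes in n = 247, p̂ = 0.40081.
Standard error of p̂: √(0.240161/247) = √0.000972313 = 0.031182.
For 99% confidence, z* = 2.576.
Margin = 2.576·0.031182 = 0.08032.
So the interval runs from 0.3205 to 0.4811.

(0.3205, 0.4811)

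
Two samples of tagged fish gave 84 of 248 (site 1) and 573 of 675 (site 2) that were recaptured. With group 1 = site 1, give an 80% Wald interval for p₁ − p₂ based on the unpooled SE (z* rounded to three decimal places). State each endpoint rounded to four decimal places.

(-0.5526, -0.4678)

p̂₁ = 0.33871, p̂₂ = 0.84889, so the observed difference is -0.51018.
Unpooled SE = √(p̂₁(1−p̂₁)/n₁ + p̂₂(1−p̂₂)/n₂) = √(0.000903167 + 0.000190039) = 0.033064.
The 80% critical value is z* = 1.282. Margin = 1.282·0.033064 = 0.04239.
CI: -0.51018 ± 0.04239 = (-0.5526, -0.4678).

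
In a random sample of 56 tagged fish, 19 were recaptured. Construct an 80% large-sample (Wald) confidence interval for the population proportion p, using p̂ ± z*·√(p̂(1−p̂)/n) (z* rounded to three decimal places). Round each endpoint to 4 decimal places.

With x = 19 successes in n = 56, p̂ = 0.33929.
Standard error of p̂: √(0.224171/56) = √0.004003052 = 0.063270.
The 80% critical value is z* = 1.282.
Margin = 1.282·0.063270 = 0.08111.
CI: 0.33929 ± 0.08111 = (0.2582, 0.4204).

(0.2582, 0.4204)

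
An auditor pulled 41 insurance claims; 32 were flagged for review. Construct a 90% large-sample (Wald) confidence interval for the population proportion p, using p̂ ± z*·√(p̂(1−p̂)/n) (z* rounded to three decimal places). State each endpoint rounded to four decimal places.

(0.6742, 0.8868)

Sample proportion p̂ = 32/41 = 0.78049.
Standard error of p̂: √(0.171327/41) = √0.004178697 = 0.064643.
z* = 1.645 at the 90% level.
Margin of error: 1.645 × 0.064643 = 0.10634.
So the interval runs from 0.6742 to 0.8868.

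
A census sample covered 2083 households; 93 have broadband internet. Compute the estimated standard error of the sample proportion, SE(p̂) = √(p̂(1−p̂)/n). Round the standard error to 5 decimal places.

Sample proportion p̂ = 93/2083 = 0.04465.
p̂(1−p̂) = 0.04465·0.95535 = 0.042656.
SE = √(0.042656/2083) = √0.000020478 = 0.00453.

SE = 0.00453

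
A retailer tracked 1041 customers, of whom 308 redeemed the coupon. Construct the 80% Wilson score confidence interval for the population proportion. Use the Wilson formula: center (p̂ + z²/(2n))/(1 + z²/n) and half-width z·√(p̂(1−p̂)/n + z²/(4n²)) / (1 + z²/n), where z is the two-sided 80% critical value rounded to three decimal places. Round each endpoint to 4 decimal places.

p̂ = 308/1041 = 0.29587; z = 1.282, so z² = 1.643524.
1 + z²/n = 1.001579.
Center = (0.29587 + 0.000789)/1.001579 = 0.29619.
Radicand: p̂(1−p̂)/n + z²/(4n²) = 0.000200126 + 0.000000379 = 0.000200505.
Half-width = 1.282·√0.000200505/1.001579 = 0.01812.
Interval: 0.29619 ± 0.01812 → (0.2781, 0.3143).

(0.2781, 0.3143)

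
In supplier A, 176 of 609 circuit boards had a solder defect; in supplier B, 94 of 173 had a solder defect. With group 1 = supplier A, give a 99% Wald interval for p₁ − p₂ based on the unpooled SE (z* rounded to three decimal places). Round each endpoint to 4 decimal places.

p̂₁ = 0.28900, p̂₂ = 0.54335, so the observed difference is -0.25435.
Unpooled SE = √(p̂₁(1−p̂₁)/n₁ + p̂₂(1−p̂₂)/n₂) = √(0.000337403 + 0.001434223) = 0.042091.
z* = 2.576 at the 99% level. Margin = 2.576·0.042091 = 0.10843.
Interval: -0.25435 ± 0.10843 → (-0.3628, -0.1459).

(-0.3628, -0.1459)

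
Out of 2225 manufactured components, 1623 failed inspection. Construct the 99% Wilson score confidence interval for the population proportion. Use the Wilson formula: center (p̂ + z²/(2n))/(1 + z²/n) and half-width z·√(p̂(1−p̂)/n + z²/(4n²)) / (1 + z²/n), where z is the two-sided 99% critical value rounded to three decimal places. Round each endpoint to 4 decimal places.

p̂ = 1623/2225 = 0.72944; z = 2.576, so z² = 6.635776.
1 + z²/n = 1.002982.
Center = (0.72944 + 0.001491)/1.002982 = 0.72876.
Radicand: p̂(1−p̂)/n + z²/(4n²) = 0.000088700 + 0.000000335 = 0.000089035.
Half-width = 2.576·√0.000089035/1.002982 = 0.02423.
Interval: 0.72876 ± 0.02423 → (0.7045, 0.7530).

(0.7045, 0.7530)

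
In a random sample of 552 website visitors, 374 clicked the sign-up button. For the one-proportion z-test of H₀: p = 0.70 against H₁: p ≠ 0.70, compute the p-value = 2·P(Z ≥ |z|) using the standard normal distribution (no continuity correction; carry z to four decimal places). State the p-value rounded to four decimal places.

Sample proportion p̂ = 374/552 = 0.67754.
SE₀ = √(0.70·0.30/552) = 0.019505.
z = (p̂ − p₀)/SE = (374/552 − 0.70)/0.019505 ≈ -1.1517.
p-value = 2·P(Z ≥ |z|) with z = -1.1517 → 0.2494.

p-value = 0.2494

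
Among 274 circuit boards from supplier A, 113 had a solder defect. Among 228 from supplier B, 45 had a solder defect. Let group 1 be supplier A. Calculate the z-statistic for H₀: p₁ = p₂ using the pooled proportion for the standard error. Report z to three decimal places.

z = 5.165

Sample proportions: p̂₁ = 113/274 = 0.41241 and p̂₂ = 45/228 = 0.19737.
Pooling: p̂ = 158/502 = 0.31474.
Pooled SE = √[0.2156791·0.00803560] ≈ 0.041631.
z = 0.21504/0.041631 = 5.165.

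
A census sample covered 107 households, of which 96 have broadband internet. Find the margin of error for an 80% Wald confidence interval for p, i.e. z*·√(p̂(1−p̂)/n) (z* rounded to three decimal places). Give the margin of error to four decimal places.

The sample proportion is 96/107 = 0.89720.
SE(p̂) = √(0.89720·0.10280/107) = 0.029360.
The 80% critical value is z* = 1.282.
ME = 1.282·0.029360 = 0.0376.

ME = 0.0376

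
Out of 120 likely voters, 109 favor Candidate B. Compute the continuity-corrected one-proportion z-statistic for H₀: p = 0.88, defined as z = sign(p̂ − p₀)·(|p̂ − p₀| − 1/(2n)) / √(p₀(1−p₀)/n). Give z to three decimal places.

Sample proportion p̂ = 109/120 = 0.90833. p̂ − p₀ = 0.028333.
Continuity correction 1/(2n) = 1/240 = 0.004167.
Corrected numerator: |0.028333| − 0.004167 = 0.024166.
Under H₀, SE = √(p₀(1−p₀)/n) = √(0.88·0.12/120) = √0.000880000 = 0.029665.
z = +0.024166/0.029665 = 0.815.

z = 0.815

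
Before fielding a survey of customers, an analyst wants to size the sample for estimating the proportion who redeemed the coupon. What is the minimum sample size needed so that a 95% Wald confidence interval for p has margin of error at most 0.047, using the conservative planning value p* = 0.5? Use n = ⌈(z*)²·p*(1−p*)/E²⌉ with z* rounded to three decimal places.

z* = 1.960 at the 95% level.
p*(1−p*) = 0.50·0.50 = 0.2500.
Required n before rounding: 3.841600 × 0.2500 / 0.047² = 434.767.
⌈434.767⌉ = 435.

n = 435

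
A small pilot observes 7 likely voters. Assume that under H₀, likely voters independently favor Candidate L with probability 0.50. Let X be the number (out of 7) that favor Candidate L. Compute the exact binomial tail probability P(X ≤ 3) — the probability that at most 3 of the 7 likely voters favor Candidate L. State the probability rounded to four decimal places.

P = 0.5000

X ~ Binomial(n=7, p=0.50).
P(X ≤ 3) = C(7,0)·0.50^0·0.50^7 + C(7,1)·0.50^1·0.50^6 + C(7,2)·0.50^2·0.50^5 + C(7,3)·0.50^3·0.50^4.
= 0.007812 + 0.054688 + 0.164062 + 0.273438 = 0.5000.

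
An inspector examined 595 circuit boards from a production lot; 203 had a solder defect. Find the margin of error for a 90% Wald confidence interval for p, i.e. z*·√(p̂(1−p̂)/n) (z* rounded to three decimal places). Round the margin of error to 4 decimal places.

ME = 0.0320

p̂ = 203/595 = 0.34118.
Standard error of p̂: √(0.224775/595) = √0.000377773 = 0.019436.
z* = 1.645 at the 90% level.
ME = 1.645·0.019436 = 0.0320.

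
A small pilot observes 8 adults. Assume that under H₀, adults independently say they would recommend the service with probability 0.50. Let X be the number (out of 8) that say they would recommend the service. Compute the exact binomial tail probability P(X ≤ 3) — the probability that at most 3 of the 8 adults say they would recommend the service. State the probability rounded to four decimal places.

P = 0.3633

X ~ Binomial(n=8, p=0.50).
P(X ≤ 3) = C(8,0)·0.50^0·0.50^8 + C(8,1)·0.50^1·0.50^7 + C(8,2)·0.50^2·0.50^6 + C(8,3)·0.50^3·0.50^5.
= 0.003906 + 0.031250 + 0.109375 + 0.218750 = 0.3633.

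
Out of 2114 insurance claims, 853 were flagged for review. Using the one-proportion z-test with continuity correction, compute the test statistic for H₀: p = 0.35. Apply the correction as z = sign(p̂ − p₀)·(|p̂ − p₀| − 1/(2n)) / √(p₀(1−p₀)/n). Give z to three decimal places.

The sample proportion is 853/2114 = 0.40350. p̂ − p₀ = 0.053500.
1/(2n) = 0.000237.
Corrected numerator: |0.053500| − 0.000237 = 0.053263.
Under H₀, SE = √(p₀(1−p₀)/n) = √(0.35·0.65/2114) = √0.000107616 = 0.010374.
z = +0.053263/0.010374 = 5.134.

z = 5.134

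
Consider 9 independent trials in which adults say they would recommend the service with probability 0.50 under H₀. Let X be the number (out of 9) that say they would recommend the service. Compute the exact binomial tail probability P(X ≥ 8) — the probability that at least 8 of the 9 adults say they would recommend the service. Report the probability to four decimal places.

P = 0.0195

X ~ Binomial(n=9, p=0.50).
P(X ≥ 8) = C(9,8)·0.50^8·0.50^1 + C(9,9)·0.50^9·0.50^0.
= 0.017578 + 0.001953 = 0.0195.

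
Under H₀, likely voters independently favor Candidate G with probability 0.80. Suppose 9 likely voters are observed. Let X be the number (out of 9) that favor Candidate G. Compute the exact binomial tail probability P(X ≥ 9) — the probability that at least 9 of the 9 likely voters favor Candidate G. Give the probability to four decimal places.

P = 0.1342

X is binomial with n = 9 and p = 0.80.
P(X ≥ 9) = C(9,9)·0.80^9·0.20^0.
= 0.134218 = 0.1342.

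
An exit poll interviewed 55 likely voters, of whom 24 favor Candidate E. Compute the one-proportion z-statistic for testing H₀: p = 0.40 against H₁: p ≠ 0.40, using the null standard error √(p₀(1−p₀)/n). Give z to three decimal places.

z = 0.550

Sample proportion p̂ = 24/55 = 0.43636.
Null standard error: √(0.40·0.60/55) = √0.004363636 = 0.066058.
z = (p̂ − p₀)/SE = (0.43636 − 0.40)/0.066058 = 0.550.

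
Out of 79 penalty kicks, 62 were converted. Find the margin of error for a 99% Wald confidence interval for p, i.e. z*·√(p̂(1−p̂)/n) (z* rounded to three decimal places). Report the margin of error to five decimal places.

With x = 62 successes in n = 79, p̂ = 0.78481.
Standard error of p̂: √(0.168883/79) = √0.002137762 = 0.046236.
The 99% critical value is z* = 2.576.
So ME = 0.11910.

ME = 0.11910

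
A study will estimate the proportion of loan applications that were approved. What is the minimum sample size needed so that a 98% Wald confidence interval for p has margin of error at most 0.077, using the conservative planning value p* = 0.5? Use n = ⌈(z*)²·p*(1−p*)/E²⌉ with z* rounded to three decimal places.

For 98% confidence, z* = 2.326.
p*(1−p*) = 0.2500.
(z*)²·p*(1−p*)/E² = 5.410276·0.2500/0.005929 = 228.128.
⌈228.128⌉ = 229.

n = 229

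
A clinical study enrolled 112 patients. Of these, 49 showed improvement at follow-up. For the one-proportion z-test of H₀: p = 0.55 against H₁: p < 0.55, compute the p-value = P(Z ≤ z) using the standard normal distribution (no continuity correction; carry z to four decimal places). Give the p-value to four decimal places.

p-value = 0.0084

With x = 49 successes in n = 112, p̂ = 0.43750.
Null standard error: √(0.55·0.45/112) = √0.002209821 = 0.047009.
z = (p̂ − p₀)/SE = (49/112 − 0.55)/0.047009 ≈ -2.3932.
p-value = P(Z ≤ z) with z = -2.3932 → 0.0084.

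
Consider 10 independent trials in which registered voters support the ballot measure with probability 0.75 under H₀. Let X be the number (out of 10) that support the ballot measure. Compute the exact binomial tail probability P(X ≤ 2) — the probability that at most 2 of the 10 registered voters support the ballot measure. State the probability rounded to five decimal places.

P = 0.00042

X ~ Binomial(n=10, p=0.75).
P(X ≤ 2) = C(10,0)·0.75^0·0.25^10 + C(10,1)·0.75^1·0.25^9 + C(10,2)·0.75^2·0.25^8.
= 0.000001 + 0.000029 + 0.000386 = 0.00042.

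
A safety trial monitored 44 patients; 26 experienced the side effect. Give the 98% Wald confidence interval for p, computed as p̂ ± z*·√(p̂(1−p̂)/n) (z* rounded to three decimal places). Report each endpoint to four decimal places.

(0.4185, 0.7633)

The sample proportion is 26/44 = 0.59091.
Standard error of p̂: √(0.241736/44) = √0.005493989 = 0.074121.
The 98% critical value is z* = 2.326.
Margin of error: 2.326 × 0.074121 = 0.17241.
So the interval runs from 0.4185 to 0.7633.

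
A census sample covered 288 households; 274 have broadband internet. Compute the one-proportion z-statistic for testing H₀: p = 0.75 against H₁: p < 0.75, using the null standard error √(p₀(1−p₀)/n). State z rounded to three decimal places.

z = 7.893

With x = 274 successes in n = 288, p̂ = 0.95139.
Null standard error: √(0.75·0.25/288) = √0.000651042 = 0.025516.
z = (0.95139 − 0.75)/0.025516 = 0.20139/0.025516 = 7.893.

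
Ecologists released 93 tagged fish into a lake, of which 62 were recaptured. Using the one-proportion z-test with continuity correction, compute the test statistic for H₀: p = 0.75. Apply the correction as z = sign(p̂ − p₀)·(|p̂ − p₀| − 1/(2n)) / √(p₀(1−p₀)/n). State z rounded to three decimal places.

z = -1.736

With x = 62 successes in n = 93, p̂ = 0.66667. p̂ − p₀ = -0.083333.
1/(2n) = 0.005376.
Corrected numerator: |-0.083333| − 0.005376 = 0.077957.
SE₀ = √(0.75·0.25/93) = 0.044901.
z = (−)0.077957/0.044901 = -1.736.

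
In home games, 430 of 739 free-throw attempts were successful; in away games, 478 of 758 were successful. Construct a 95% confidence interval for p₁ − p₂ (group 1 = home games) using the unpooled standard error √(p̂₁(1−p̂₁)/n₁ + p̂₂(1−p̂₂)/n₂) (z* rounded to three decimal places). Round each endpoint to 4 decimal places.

p̂₁ = 0.58187, p̂₂ = 0.63061, so the observed difference is -0.04874.
Unpooled SE = √(p̂₁(1−p̂₁)/n₁ + p̂₂(1−p̂₂)/n₂) = √(0.000329226 + 0.000307311) = 0.025230.
For 95% confidence, z* = 1.960. Margin = 1.960·0.025230 = 0.04945.
Interval: -0.04874 ± 0.04945 → (-0.0982, 0.0007).

(-0.0982, 0.0007)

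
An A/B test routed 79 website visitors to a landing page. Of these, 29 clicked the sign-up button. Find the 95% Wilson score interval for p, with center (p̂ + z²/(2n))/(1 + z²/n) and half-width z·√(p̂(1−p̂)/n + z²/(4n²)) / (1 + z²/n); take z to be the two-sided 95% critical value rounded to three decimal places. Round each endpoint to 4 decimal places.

p̂ = 29/79 = 0.36709; z = 1.960, so z² = 3.841600.
Denominator 1 + z²/n = 1 + 3.841600/79 = 1.048628.
Adjusted center: (0.36709 + z²/(2n))/1.048628 = 0.37325.
Radicand: p̂(1−p̂)/n + z²/(4n²) = 0.002940944 + 0.000153886 = 0.003094830.
Half-width = 1.960·√0.003094830/1.048628 = 0.10398.
CI: 0.37325 ± 0.10398 = (0.2693, 0.4772).

(0.2693, 0.4772)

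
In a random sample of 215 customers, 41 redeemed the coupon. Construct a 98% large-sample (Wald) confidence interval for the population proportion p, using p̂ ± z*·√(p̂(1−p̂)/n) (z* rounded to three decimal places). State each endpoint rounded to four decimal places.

(0.1284, 0.2530)

The sample proportion is 41/215 = 0.19070.
SE = √(p̂(1−p̂)/n) = √(0.154332/215) = 0.026792.
The 98% critical value is z* = 2.326.
Margin of error: 2.326 × 0.026792 = 0.06232.
Interval: 0.19070 ± 0.06232 → (0.1284, 0.2530).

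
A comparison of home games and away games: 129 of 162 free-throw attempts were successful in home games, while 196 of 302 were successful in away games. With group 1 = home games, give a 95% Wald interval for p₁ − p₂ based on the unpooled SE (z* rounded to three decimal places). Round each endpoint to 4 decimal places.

p̂₁ = 0.79630, p̂₂ = 0.64901, so the observed difference is 0.14729.
Unpooled SE = √(p̂₁(1−p̂₁)/n₁ + p̂₂(1−p̂₂)/n₂) = √(0.001001287 + 0.000754295) = 0.041900.
z* = 1.960 at the 95% level. Margin of error = 0.08212.
So the interval runs from 0.0652 to 0.2294.

(0.0652, 0.2294)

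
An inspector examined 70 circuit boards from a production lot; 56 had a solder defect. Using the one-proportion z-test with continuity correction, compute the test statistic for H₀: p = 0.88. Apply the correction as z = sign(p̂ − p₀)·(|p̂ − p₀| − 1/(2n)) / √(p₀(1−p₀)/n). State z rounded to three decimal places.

z = -1.876

The sample proportion is 56/70 = 0.80000. p̂ − p₀ = -0.080000.
1/(2n) = 0.007143.
Corrected numerator: |-0.080000| − 0.007143 = 0.072857.
SE₀ = √(0.88·0.12/70) = 0.038840.
z = −0.072857/0.038840 = -1.876.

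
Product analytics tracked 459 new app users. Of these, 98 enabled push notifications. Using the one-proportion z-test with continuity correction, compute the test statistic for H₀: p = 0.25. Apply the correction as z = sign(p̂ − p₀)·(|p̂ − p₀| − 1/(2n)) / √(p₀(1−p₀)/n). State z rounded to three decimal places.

With x = 98 successes in n = 459, p̂ = 0.21351. p̂ − p₀ = -0.036492.
1/(2n) = 0.001089.
Corrected numerator: |-0.036492| − 0.001089 = 0.035403.
Under H₀, SE = √(p₀(1−p₀)/n) = √(0.25·0.75/459) = √0.000408497 = 0.020211.
z = (−)0.035403/0.020211 = -1.752.

z = -1.752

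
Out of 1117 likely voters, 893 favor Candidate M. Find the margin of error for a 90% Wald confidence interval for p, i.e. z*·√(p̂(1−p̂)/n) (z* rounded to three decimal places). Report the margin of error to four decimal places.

ME = 0.0197

p̂ = 893/1117 = 0.79946.
SE(p̂) = √(0.79946·0.20054/1117) = 0.011980.
For 90% confidence, z* = 1.645.
ME = 1.645·0.011980 = 0.0197.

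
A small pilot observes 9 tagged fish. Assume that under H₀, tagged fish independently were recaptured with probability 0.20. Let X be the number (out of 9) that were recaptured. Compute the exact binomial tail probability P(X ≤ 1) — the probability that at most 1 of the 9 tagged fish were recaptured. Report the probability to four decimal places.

P = 0.4362

X ~ Binomial(n=9, p=0.20).
P(X ≤ 1) = C(9,0)·0.20^0·0.80^9 + C(9,1)·0.20^1·0.80^8.
= 0.134218 + 0.301990 = 0.4362.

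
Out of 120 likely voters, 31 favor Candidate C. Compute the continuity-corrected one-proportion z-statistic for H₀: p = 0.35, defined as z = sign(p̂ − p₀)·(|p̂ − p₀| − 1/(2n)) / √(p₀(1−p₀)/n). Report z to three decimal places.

Sample proportion p̂ = 31/120 = 0.25833. p̂ − p₀ = -0.091667.
Continuity correction 1/(2n) = 1/240 = 0.004167.
Corrected numerator: |-0.091667| − 0.004167 = 0.087500.
SE₀ = √(0.35·0.65/120) = 0.043541.
z = −0.087500/0.043541 = -2.010.

z = -2.010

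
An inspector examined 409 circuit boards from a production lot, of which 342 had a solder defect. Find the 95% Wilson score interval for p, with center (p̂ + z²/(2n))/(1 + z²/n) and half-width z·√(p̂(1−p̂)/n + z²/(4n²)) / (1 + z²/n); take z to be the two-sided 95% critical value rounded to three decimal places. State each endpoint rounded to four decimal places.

(0.7972, 0.8689)

Here p̂ = 342/409 = 0.83619 and z = 1.960 (z² = 3.841600).
1 + z²/n = 1.009393.
Center = (0.83619 + 0.004696)/1.009393 = 0.83306.
Radicand: p̂(1−p̂)/n + z²/(4n²) = 0.000334912 + 0.000005741 = 0.000340653.
Half-width = 1.960·√0.000340653/1.009393 = 0.03584.
CI: 0.83306 ± 0.03584 = (0.7972, 0.8689).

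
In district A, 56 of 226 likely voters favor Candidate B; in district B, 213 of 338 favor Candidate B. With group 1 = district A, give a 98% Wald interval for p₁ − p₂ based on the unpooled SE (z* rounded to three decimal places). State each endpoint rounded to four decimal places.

p̂₁ = 0.24779, p̂₂ = 0.63018, so the observed difference is -0.38239.
Unpooled SE = √(p̂₁(1−p̂₁)/n₁ + p̂₂(1−p̂₂)/n₂) = √(0.000824730 + 0.000689508) = 0.038913.
For 98% confidence, z* = 2.326. Margin = 2.326·0.038913 = 0.09051.
CI: -0.38239 ± 0.09051 = (-0.4729, -0.2919).

(-0.4729, -0.2919)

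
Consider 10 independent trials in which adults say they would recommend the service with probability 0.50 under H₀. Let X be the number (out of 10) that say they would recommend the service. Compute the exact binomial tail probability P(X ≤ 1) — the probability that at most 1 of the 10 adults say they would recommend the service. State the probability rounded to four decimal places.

X ~ Binomial(n=10, p=0.50).
P(X ≤ 1) = C(10,0)·0.50^0·0.50^10 + C(10,1)·0.50^1·0.50^9.
= 0.000977 + 0.009766 = 0.0107.

P = 0.0107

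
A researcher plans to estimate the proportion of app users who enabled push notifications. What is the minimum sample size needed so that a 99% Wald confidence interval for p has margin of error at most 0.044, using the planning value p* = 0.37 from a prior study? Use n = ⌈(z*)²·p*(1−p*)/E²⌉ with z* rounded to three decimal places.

The 99% critical value is z* = 2.576.
p*(1−p*) = 0.2331.
(z*)²·p*(1−p*)/E² = 6.635776·0.2331/0.001936 = 798.967.
Rounding up, n = 799.

n = 799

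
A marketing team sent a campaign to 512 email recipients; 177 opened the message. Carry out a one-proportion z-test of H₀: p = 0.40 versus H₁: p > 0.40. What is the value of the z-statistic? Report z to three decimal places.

z = -2.508

The sample proportion is 177/512 = 0.34570.
Null standard error: √(0.40·0.60/512) = √0.000468750 = 0.021651.
z = (0.34570 − 0.40)/0.021651 = -0.05430/0.021651 = -2.508.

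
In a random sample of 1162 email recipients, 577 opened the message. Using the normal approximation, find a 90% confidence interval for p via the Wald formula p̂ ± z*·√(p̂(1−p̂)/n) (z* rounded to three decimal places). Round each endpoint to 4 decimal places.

Sample proportion p̂ = 577/1162 = 0.49656.
Standard error of p̂: √(0.249988/1162) = √0.000215136 = 0.014668.
z* = 1.645 at the 90% level.
Margin of error: 1.645 × 0.014668 = 0.02413.
CI: 0.49656 ± 0.02413 = (0.4724, 0.5207).

(0.4724, 0.5207)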